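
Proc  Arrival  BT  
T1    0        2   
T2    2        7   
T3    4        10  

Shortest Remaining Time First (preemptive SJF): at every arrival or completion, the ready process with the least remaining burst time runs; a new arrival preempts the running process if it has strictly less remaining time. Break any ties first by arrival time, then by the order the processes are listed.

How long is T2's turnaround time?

Schedule: | T1 0-2 | T2 2-9 | T3 9-19 |
Completion: T1=2  T2=9  T3=19
Turnaround(T2) = completion − arrival = 9 − 2 = 7

7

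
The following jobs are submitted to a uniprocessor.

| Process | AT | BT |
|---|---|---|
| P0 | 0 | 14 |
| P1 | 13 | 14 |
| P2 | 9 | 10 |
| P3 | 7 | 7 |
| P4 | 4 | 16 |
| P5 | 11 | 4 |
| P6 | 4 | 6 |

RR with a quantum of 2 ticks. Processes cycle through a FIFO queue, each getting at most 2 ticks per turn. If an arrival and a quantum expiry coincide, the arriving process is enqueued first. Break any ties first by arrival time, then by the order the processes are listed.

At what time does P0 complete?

55

Schedule: | P0 0-4 | P4 4-6 | P6 6-8 | P0 8-10 | P4 10-12 | P3 12-14 | P6 14-16 | P2 16-18 | P0 18-20 | P5 20-22 | P4 22-24 | P1 24-26 | P3 26-28 | P6 28-30 | P2 30-32 | P0 32-34 | P5 34-36 | P4 36-38 | P1 38-40 | P3 40-42 | P2 42-44 | P0 44-46 | P4 46-48 | P1 48-50 | P3 50-51 | P2 51-53 | P0 53-55 | P4 55-57 | P1 57-59 | P2 59-61 | P4 61-63 | P1 63-65 | P4 65-67 | P1 67-71 |
Completion: P0=55  P1=71  P2=61  P3=51  P4=67  P5=36  P6=30
Turnaround (C−A): P0=55  P1=58  P2=52  P3=44  P4=63  P5=25  P6=26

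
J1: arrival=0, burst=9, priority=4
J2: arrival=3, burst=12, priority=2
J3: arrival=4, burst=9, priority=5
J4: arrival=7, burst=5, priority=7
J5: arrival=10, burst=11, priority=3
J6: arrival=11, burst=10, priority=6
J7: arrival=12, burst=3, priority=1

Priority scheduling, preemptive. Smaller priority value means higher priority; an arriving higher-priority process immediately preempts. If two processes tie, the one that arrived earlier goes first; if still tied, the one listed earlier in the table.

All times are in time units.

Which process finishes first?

Schedule: | J1 0-3 | J2 3-12 | J7 12-15 | J2 15-18 | J5 18-29 | J1 29-35 | J3 35-44 | J6 44-54 | J4 54-59 |
Completion: J1=35  J2=18  J3=44  J4=59  J5=29  J6=54  J7=15
Finish order: J7 → J2 → J5 → J1 → J3 → J6 → J4

J7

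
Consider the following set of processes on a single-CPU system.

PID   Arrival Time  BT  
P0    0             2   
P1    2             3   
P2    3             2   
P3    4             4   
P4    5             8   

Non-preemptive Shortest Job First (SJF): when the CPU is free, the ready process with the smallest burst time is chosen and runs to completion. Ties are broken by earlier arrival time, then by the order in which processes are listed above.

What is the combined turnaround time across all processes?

Timeline: | P0 0-2 | P1 2-5 | P2 5-7 | P3 7-11 | P4 11-19 |
Completion: P0=2  P1=5  P2=7  P3=11  P4=19
Turnaround = completion − arrival: P0=2, P1=3, P2=4, P3=7, P4=14
Total turnaround = 2 + 3 + 4 + 7 + 14 = 30

30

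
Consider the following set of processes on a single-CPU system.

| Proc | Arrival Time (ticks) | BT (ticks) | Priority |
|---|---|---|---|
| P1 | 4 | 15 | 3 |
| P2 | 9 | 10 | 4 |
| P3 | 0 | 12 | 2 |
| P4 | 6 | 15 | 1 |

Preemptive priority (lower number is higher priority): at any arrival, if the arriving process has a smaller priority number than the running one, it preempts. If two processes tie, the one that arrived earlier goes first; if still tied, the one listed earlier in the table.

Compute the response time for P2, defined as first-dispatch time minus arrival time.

Gantt: | P3 0-6 | P4 6-21 | P3 21-27 | P1 27-42 | P2 42-52 |
Completion: P1=42  P2=52  P3=27  P4=21
Turnaround (C−A): P1=38  P2=43  P3=27  P4=15
Response(P2) = first start − arrival = 42 − 9 = 33

33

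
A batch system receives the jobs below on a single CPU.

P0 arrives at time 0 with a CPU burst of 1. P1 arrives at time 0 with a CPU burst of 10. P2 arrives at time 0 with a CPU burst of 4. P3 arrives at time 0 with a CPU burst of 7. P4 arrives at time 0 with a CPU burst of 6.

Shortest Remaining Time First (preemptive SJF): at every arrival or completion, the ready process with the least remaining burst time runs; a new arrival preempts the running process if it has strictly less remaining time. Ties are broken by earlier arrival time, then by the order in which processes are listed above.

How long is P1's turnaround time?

Schedule: | P0 0-1 | P2 1-5 | P4 5-11 | P3 11-18 | P1 18-28 |
Completion: P0=1  P1=28  P2=5  P3=18  P4=11
Turnaround (C−A): P0=1  P1=28  P2=5  P3=18  P4=11
Turnaround(P1) = completion − arrival = 28 − 0 = 28

28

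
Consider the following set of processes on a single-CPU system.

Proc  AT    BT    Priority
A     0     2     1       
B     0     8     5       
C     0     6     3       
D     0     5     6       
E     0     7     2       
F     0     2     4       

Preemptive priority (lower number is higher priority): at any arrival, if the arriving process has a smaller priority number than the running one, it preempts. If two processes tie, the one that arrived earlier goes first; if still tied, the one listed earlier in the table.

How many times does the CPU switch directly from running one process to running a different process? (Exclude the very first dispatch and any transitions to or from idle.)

5

Gantt: | A 0-2 | E 2-9 | C 9-15 | F 15-17 | B 17-25 | D 25-30 |
Completion: A=2  B=25  C=15  D=30  E=9  F=17
Turnaround (C−A): A=2  B=25  C=15  D=30  E=9  F=17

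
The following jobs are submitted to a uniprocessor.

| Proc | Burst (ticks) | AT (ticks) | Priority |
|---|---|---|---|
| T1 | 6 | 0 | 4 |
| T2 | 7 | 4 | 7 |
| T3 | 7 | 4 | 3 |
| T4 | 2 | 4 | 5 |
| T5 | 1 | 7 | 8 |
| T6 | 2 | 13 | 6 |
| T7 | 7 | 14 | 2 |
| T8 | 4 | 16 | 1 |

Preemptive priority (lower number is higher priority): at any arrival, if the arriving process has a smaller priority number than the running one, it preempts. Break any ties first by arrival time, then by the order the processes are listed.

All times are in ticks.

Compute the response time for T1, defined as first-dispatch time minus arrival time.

0

Schedule: | T1 0-4 | T3 4-11 | T1 11-13 | T4 13-14 | T7 14-16 | T8 16-20 | T7 20-25 | T4 25-26 | T6 26-28 | T2 28-35 | T5 35-36 |
Completion: T1=13  T2=35  T3=11  T4=26  T5=36  T6=28  T7=25  T8=20
Response(T1) = first start − arrival = 0 − 0 = 0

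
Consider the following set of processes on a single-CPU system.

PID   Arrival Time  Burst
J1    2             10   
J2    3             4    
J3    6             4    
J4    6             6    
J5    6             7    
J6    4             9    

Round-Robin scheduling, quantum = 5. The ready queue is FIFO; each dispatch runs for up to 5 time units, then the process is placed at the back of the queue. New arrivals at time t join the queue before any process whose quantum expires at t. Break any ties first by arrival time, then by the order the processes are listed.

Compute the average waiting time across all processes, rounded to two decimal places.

20.00

Timeline: | idle 0-2 | J1 2-7 | J2 7-11 | J6 11-16 | J3 16-20 | J4 20-25 | J5 25-30 | J1 30-35 | J6 35-39 | J4 39-40 | J5 40-42 |
Completion: J1=35  J2=11  J3=20  J4=40  J5=42  J6=39
Waiting times: J1=23, J2=4, J3=10, J4=28, J5=29, J6=26
Average waiting = (23+4+10+28+29+26) / 6 = 120/6 = 20.00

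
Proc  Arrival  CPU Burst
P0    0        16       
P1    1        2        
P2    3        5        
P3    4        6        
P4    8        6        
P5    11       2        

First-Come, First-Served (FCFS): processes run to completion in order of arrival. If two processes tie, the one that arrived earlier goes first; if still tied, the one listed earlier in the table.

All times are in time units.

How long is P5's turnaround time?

Timeline: | P0 0-16 | P1 16-18 | P2 18-23 | P3 23-29 | P4 29-35 | P5 35-37 |
Completion: P0=16  P1=18  P2=23  P3=29  P4=35  P5=37
Turnaround(P5) = completion − arrival = 37 − 11 = 26

26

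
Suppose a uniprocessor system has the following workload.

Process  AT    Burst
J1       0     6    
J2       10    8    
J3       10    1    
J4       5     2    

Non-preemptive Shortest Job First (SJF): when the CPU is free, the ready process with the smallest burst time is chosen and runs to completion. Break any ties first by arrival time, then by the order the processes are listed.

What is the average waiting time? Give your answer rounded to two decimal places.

0.50

Schedule: | J1 0-6 | J4 6-8 | idle 8-10 | J3 10-11 | J2 11-19 |
Completion: J1=6  J2=19  J3=11  J4=8
Turnaround (C−A): J1=6  J2=9  J3=1  J4=3
Waiting times: J1=0, J2=1, J3=0, J4=1
Average waiting = (0+1+0+1) / 4 = 2/4 = 0.50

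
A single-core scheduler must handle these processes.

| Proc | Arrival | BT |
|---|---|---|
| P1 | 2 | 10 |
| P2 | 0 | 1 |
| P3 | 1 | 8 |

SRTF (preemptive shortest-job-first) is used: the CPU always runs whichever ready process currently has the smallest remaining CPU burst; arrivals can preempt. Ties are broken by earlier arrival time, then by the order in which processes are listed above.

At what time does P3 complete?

Gantt: | P2 0-1 | P3 1-9 | P1 9-19 |
Completion: P1=19  P2=1  P3=9
Turnaround (C−A): P1=17  P2=1  P3=8

9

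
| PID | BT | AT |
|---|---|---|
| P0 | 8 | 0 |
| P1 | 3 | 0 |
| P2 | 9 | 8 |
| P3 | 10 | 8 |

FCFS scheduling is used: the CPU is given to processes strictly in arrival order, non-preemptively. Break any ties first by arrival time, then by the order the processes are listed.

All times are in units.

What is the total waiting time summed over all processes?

23

Gantt: | P0 0-8 | P1 8-11 | P2 11-20 | P3 20-30 |
Completion: P0=8  P1=11  P2=20  P3=30
Waiting = turnaround − burst: P0=0, P1=8, P2=3, P3=12
Total waiting = 0 + 8 + 3 + 12 = 23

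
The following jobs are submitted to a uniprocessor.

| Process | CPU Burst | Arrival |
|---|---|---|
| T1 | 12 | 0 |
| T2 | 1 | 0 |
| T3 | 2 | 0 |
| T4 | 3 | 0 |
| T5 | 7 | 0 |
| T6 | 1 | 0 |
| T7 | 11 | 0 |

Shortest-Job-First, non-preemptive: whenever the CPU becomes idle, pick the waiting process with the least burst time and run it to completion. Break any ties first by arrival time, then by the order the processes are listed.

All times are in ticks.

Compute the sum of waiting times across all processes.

53

Timeline: | T2 0-1 | T6 1-2 | T3 2-4 | T4 4-7 | T5 7-14 | T7 14-25 | T1 25-37 |
Completion: T1=37  T2=1  T3=4  T4=7  T5=14  T6=2  T7=25
Waiting = turnaround − burst: T1=25, T2=0, T3=2, T4=4, T5=7, T6=1, T7=14
Total waiting = 25 + 0 + 2 + 4 + 7 + 1 + 14 = 53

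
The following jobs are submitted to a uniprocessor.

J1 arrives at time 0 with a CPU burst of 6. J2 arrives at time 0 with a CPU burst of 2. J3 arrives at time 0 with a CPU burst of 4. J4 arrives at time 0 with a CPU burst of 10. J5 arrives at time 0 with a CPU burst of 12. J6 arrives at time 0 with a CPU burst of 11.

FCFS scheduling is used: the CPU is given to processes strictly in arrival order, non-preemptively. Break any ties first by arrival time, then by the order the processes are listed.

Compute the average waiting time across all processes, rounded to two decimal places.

13.67

Timeline: | J1 0-6 | J2 6-8 | J3 8-12 | J4 12-22 | J5 22-34 | J6 34-45 |
Completion: J1=6  J2=8  J3=12  J4=22  J5=34  J6=45
Waiting times: J1=0, J2=6, J3=8, J4=12, J5=22, J6=34
Average waiting = (0+6+8+12+22+34) / 6 = 82/6 = 13.67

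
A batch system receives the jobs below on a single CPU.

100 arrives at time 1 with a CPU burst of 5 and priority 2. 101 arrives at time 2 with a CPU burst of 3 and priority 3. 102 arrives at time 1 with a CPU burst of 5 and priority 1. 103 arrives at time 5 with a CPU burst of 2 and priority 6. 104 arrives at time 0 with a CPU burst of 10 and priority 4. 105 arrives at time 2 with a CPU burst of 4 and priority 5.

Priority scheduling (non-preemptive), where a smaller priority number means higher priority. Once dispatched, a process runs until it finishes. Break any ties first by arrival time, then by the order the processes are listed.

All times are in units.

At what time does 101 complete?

Gantt: | 104 0-10 | 102 10-15 | 100 15-20 | 101 20-23 | 105 23-27 | 103 27-29 |
Completion: 100=20  101=23  102=15  103=29  104=10  105=27
Turnaround (C−A): 100=19  101=21  102=14  103=24  104=10  105=25

23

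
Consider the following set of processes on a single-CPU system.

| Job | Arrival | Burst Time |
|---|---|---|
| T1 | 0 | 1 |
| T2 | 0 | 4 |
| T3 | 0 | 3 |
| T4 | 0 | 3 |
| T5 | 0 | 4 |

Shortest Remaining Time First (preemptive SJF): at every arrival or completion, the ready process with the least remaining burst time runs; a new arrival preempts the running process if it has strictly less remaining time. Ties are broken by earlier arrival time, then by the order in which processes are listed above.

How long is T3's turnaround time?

4

Schedule: | T1 0-1 | T3 1-4 | T4 4-7 | T2 7-11 | T5 11-15 |
Completion: T1=1  T2=11  T3=4  T4=7  T5=15
Turnaround(T3) = completion − arrival = 4 − 0 = 4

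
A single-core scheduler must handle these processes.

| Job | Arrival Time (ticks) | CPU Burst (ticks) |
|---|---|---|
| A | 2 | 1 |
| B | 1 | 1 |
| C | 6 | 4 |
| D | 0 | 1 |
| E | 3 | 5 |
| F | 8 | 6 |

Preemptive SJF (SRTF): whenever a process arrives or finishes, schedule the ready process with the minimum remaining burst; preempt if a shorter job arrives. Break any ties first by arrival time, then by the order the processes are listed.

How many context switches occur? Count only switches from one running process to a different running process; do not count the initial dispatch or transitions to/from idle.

Timeline: | D 0-1 | B 1-2 | A 2-3 | E 3-8 | C 8-12 | F 12-18 |
Completion: A=3  B=2  C=12  D=1  E=8  F=18

5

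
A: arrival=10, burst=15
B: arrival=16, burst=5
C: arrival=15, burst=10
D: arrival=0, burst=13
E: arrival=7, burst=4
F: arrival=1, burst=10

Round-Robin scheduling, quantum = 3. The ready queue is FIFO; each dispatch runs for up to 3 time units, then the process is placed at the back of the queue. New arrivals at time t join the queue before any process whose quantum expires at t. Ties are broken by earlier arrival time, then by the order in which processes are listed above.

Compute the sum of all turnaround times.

215

Gantt: | D 0-3 | F 3-6 | D 6-9 | F 9-12 | E 12-15 | D 15-18 | A 18-21 | F 21-24 | C 24-27 | E 27-28 | B 28-31 | D 31-34 | A 34-37 | F 37-38 | C 38-41 | B 41-43 | D 43-44 | A 44-47 | C 47-50 | A 50-53 | C 53-54 | A 54-57 |
Completion: A=57  B=43  C=54  D=44  E=28  F=38
Turnaround (C−A): A=47  B=27  C=39  D=44  E=21  F=37
Turnaround = completion − arrival: A=47, B=27, C=39, D=44, E=21, F=37
Total turnaround = 47 + 27 + 39 + 44 + 21 + 37 = 215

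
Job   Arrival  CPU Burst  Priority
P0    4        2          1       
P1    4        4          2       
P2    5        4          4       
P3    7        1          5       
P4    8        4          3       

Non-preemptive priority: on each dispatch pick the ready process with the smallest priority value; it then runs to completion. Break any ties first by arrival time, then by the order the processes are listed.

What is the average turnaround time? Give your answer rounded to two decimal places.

7.80

Schedule: | idle 0-4 | P0 4-6 | P1 6-10 | P4 10-14 | P2 14-18 | P3 18-19 |
Completion: P0=6  P1=10  P2=18  P3=19  P4=14
Turnaround (C−A): P0=2  P1=6  P2=13  P3=12  P4=6
Turnaround times: P0=2, P1=6, P2=13, P3=12, P4=6
Average turnaround = (2+6+13+12+6) / 5 = 39/5 = 7.80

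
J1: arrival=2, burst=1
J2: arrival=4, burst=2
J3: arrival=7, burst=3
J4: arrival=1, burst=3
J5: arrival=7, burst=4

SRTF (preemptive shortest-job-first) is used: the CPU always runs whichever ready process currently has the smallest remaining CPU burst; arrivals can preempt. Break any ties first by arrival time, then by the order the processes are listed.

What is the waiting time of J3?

Timeline: | idle 0-1 | J4 1-2 | J1 2-3 | J4 3-5 | J2 5-7 | J3 7-10 | J5 10-14 |
Completion: J1=3  J2=7  J3=10  J4=5  J5=14
Turnaround (C−A): J1=1  J2=3  J3=3  J4=4  J5=7
Waiting(J3) = turnaround − burst = 3 − 3 = 0

0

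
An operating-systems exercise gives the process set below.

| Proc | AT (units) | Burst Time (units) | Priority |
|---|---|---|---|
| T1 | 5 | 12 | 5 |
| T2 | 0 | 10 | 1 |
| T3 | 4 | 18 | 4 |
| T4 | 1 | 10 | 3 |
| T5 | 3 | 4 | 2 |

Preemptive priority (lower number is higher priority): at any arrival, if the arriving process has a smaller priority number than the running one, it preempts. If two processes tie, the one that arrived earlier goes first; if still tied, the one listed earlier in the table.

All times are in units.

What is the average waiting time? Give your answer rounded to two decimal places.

15.40

Schedule: | T2 0-10 | T5 10-14 | T4 14-24 | T3 24-42 | T1 42-54 |
Completion: T1=54  T2=10  T3=42  T4=24  T5=14
Waiting times: T1=37, T2=0, T3=20, T4=13, T5=7
Average waiting = (37+0+20+13+7) / 5 = 77/5 = 15.40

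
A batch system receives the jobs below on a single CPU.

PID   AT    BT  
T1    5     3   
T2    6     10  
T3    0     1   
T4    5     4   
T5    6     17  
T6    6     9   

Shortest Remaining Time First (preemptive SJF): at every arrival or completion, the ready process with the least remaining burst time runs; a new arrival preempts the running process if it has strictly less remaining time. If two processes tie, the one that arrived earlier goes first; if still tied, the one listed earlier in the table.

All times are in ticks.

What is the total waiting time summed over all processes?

Gantt: | T3 0-1 | idle 1-5 | T1 5-8 | T4 8-12 | T6 12-21 | T2 21-31 | T5 31-48 |
Completion: T1=8  T2=31  T3=1  T4=12  T5=48  T6=21
Turnaround (C−A): T1=3  T2=25  T3=1  T4=7  T5=42  T6=15
Waiting = turnaround − burst: T1=0, T2=15, T3=0, T4=3, T5=25, T6=6
Total waiting = 0 + 15 + 0 + 3 + 25 + 6 = 49

49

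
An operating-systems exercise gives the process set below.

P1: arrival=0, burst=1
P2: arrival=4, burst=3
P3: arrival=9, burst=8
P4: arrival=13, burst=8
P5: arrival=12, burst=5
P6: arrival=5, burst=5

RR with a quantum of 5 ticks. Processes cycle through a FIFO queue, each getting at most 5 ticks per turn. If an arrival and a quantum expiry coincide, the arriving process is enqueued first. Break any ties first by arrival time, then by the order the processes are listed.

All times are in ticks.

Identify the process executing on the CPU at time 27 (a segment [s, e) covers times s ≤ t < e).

Gantt: | P1 0-1 | idle 1-4 | P2 4-7 | P6 7-12 | P3 12-17 | P5 17-22 | P4 22-27 | P3 27-30 | P4 30-33 |
Completion: P1=1  P2=7  P3=30  P4=33  P5=22  P6=12

P3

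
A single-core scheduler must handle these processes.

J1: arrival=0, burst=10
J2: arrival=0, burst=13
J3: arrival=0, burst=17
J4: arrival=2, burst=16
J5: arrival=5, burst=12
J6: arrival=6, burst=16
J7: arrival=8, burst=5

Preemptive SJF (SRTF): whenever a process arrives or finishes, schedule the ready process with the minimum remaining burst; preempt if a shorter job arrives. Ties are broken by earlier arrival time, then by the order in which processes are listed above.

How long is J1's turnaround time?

Gantt: | J1 0-10 | J7 10-15 | J5 15-27 | J2 27-40 | J4 40-56 | J6 56-72 | J3 72-89 |
Completion: J1=10  J2=40  J3=89  J4=56  J5=27  J6=72  J7=15
Turnaround (C−A): J1=10  J2=40  J3=89  J4=54  J5=22  J6=66  J7=7
Turnaround(J1) = completion − arrival = 10 − 0 = 10

10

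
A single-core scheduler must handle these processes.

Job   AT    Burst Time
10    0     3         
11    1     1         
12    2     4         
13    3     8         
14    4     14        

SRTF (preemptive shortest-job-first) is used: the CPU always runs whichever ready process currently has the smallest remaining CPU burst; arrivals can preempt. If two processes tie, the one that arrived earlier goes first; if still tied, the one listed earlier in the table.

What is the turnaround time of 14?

26

Schedule: | 10 0-1 | 11 1-2 | 10 2-4 | 12 4-8 | 13 8-16 | 14 16-30 |
Completion: 10=4  11=2  12=8  13=16  14=30
Turnaround (C−A): 10=4  11=1  12=6  13=13  14=26
Turnaround(14) = completion − arrival = 30 − 4 = 26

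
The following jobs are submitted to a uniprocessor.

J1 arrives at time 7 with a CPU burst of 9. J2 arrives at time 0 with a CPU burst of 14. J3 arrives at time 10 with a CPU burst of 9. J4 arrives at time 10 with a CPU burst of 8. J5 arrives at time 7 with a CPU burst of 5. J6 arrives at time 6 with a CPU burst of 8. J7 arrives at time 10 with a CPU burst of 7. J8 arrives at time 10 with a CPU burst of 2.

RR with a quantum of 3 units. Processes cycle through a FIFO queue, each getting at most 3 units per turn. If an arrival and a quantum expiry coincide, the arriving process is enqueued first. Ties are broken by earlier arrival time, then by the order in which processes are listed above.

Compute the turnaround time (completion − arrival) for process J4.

Gantt: | J2 0-6 | J6 6-9 | J2 9-12 | J1 12-15 | J5 15-18 | J6 18-21 | J3 21-24 | J4 24-27 | J7 27-30 | J8 30-32 | J2 32-35 | J1 35-38 | J5 38-40 | J6 40-42 | J3 42-45 | J4 45-48 | J7 48-51 | J2 51-53 | J1 53-56 | J3 56-59 | J4 59-61 | J7 61-62 |
Completion: J1=56  J2=53  J3=59  J4=61  J5=40  J6=42  J7=62  J8=32
Turnaround(J4) = completion − arrival = 61 − 10 = 51

51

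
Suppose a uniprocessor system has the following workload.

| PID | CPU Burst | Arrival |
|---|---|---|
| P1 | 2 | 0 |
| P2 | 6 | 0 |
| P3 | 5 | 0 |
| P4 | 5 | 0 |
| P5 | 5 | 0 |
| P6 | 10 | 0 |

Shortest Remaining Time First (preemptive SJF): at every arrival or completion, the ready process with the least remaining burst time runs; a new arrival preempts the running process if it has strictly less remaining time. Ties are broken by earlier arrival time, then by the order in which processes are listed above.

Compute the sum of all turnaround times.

94

Timeline: | P1 0-2 | P3 2-7 | P4 7-12 | P5 12-17 | P2 17-23 | P6 23-33 |
Completion: P1=2  P2=23  P3=7  P4=12  P5=17  P6=33
Turnaround = completion − arrival: P1=2, P2=23, P3=7, P4=12, P5=17, P6=33
Total turnaround = 2 + 23 + 7 + 12 + 17 + 33 = 94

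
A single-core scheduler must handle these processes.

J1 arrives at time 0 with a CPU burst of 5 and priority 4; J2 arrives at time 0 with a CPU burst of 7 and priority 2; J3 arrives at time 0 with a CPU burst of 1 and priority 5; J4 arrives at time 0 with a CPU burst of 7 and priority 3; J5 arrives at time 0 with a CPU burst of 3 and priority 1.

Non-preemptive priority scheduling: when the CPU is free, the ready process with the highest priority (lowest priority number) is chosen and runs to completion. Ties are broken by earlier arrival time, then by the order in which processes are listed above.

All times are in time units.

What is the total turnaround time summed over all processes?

Schedule: | J5 0-3 | J2 3-10 | J4 10-17 | J1 17-22 | J3 22-23 |
Completion: J1=22  J2=10  J3=23  J4=17  J5=3
Turnaround = completion − arrival: J1=22, J2=10, J3=23, J4=17, J5=3
Total turnaround = 22 + 10 + 23 + 17 + 3 = 75

75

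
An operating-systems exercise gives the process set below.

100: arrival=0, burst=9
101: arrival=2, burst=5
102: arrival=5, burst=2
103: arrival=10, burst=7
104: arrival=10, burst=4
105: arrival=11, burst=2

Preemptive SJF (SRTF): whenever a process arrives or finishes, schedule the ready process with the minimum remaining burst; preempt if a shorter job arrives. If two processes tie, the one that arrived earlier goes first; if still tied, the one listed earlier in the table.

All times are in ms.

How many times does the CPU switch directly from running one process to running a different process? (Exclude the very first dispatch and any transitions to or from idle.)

8

Timeline: | 100 0-2 | 101 2-7 | 102 7-9 | 100 9-10 | 104 10-11 | 105 11-13 | 104 13-16 | 100 16-22 | 103 22-29 |
Completion: 100=22  101=7  102=9  103=29  104=16  105=13
Turnaround (C−A): 100=22  101=5  102=4  103=19  104=6  105=2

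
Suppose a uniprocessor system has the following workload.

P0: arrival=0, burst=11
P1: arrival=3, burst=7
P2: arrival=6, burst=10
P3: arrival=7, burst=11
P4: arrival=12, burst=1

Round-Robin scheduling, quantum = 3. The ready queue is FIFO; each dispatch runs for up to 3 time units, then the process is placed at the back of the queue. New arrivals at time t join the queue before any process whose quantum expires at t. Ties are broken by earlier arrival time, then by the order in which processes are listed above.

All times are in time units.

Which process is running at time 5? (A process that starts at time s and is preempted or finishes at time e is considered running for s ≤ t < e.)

Schedule: | P0 0-3 | P1 3-6 | P0 6-9 | P2 9-12 | P1 12-15 | P3 15-18 | P0 18-21 | P4 21-22 | P2 22-25 | P1 25-26 | P3 26-29 | P0 29-31 | P2 31-34 | P3 34-37 | P2 37-38 | P3 38-40 |
Completion: P0=31  P1=26  P2=38  P3=40  P4=22
Turnaround (C−A): P0=31  P1=23  P2=32  P3=33  P4=10

P1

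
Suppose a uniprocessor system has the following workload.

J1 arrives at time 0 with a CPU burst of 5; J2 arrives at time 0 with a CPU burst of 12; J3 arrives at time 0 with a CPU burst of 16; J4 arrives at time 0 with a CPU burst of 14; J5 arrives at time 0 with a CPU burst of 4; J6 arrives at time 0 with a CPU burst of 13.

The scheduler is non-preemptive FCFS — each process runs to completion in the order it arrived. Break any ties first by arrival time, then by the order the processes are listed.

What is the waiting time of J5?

47

Timeline: | J1 0-5 | J2 5-17 | J3 17-33 | J4 33-47 | J5 47-51 | J6 51-64 |
Completion: J1=5  J2=17  J3=33  J4=47  J5=51  J6=64
Turnaround (C−A): J1=5  J2=17  J3=33  J4=47  J5=51  J6=64
Waiting(J5) = turnaround − burst = 51 − 4 = 47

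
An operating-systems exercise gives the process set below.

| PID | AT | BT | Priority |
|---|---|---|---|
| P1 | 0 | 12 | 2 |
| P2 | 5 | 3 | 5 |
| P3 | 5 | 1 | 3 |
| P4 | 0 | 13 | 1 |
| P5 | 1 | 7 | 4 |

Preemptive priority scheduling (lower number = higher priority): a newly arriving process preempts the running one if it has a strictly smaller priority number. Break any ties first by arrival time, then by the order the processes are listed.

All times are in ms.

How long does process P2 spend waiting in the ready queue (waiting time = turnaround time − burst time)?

Schedule: | P4 0-13 | P1 13-25 | P3 25-26 | P5 26-33 | P2 33-36 |
Completion: P1=25  P2=36  P3=26  P4=13  P5=33
Turnaround (C−A): P1=25  P2=31  P3=21  P4=13  P5=32
Waiting(P2) = turnaround − burst = 31 − 3 = 28

28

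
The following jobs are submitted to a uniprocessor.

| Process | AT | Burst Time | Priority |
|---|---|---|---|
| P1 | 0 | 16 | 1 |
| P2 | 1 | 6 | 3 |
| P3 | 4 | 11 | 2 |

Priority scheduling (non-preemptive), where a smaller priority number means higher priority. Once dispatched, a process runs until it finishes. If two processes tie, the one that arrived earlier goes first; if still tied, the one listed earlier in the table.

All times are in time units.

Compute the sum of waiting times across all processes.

38

Timeline: | P1 0-16 | P3 16-27 | P2 27-33 |
Completion: P1=16  P2=33  P3=27
Waiting = turnaround − burst: P1=0, P2=26, P3=12
Total waiting = 0 + 26 + 12 = 38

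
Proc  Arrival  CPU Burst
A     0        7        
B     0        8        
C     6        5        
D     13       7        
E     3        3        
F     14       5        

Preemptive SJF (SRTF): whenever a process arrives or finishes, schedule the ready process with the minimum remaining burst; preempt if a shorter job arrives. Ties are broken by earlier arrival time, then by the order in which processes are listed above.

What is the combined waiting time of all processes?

Timeline: | A 0-3 | E 3-6 | A 6-10 | C 10-15 | F 15-20 | D 20-27 | B 27-35 |
Completion: A=10  B=35  C=15  D=27  E=6  F=20
Waiting = turnaround − burst: A=3, B=27, C=4, D=7, E=0, F=1
Total waiting = 3 + 27 + 4 + 7 + 0 + 1 = 42

42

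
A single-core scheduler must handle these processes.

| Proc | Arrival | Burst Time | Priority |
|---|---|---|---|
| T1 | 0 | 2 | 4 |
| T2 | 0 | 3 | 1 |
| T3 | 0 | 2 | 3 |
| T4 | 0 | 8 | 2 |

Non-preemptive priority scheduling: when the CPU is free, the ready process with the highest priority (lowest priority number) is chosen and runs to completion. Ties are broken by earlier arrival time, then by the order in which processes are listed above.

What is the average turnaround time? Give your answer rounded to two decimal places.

Schedule: | T2 0-3 | T4 3-11 | T3 11-13 | T1 13-15 |
Completion: T1=15  T2=3  T3=13  T4=11
Turnaround (C−A): T1=15  T2=3  T3=13  T4=11
Turnaround times: T1=15, T2=3, T3=13, T4=11
Average turnaround = (15+3+13+11) / 4 = 42/4 = 10.50

10.50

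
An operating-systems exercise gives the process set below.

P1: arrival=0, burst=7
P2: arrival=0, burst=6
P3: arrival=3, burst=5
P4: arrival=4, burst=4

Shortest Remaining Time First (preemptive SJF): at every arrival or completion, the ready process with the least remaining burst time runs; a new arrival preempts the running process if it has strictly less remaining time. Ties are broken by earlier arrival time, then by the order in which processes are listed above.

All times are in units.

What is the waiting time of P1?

Gantt: | P2 0-6 | P4 6-10 | P3 10-15 | P1 15-22 |
Completion: P1=22  P2=6  P3=15  P4=10
Turnaround (C−A): P1=22  P2=6  P3=12  P4=6
Waiting(P1) = turnaround − burst = 22 − 7 = 15

15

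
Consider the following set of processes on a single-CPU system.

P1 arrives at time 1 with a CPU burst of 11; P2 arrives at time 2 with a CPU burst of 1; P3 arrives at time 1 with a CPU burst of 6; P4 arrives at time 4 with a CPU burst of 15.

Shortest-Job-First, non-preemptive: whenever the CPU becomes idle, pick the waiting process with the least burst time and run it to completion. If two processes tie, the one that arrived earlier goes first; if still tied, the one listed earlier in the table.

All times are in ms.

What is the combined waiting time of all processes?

Schedule: | idle 0-1 | P3 1-7 | P2 7-8 | P1 8-19 | P4 19-34 |
Completion: P1=19  P2=8  P3=7  P4=34
Turnaround (C−A): P1=18  P2=6  P3=6  P4=30
Waiting = turnaround − burst: P1=7, P2=5, P3=0, P4=15
Total waiting = 7 + 5 + 0 + 15 = 27

27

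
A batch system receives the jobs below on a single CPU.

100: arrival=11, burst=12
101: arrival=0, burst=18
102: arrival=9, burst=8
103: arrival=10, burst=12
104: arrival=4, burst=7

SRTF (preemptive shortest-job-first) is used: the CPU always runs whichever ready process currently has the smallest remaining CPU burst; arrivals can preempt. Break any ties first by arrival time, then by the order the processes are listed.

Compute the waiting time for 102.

Schedule: | 101 0-4 | 104 4-11 | 102 11-19 | 103 19-31 | 100 31-43 | 101 43-57 |
Completion: 100=43  101=57  102=19  103=31  104=11
Waiting(102) = turnaround − burst = 10 − 8 = 2

2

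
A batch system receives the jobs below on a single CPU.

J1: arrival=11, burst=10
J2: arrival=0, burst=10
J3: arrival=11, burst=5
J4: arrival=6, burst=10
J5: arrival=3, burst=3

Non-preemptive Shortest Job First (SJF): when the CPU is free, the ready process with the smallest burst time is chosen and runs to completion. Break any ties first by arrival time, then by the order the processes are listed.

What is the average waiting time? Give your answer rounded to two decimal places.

Timeline: | J2 0-10 | J5 10-13 | J3 13-18 | J4 18-28 | J1 28-38 |
Completion: J1=38  J2=10  J3=18  J4=28  J5=13
Turnaround (C−A): J1=27  J2=10  J3=7  J4=22  J5=10
Waiting times: J1=17, J2=0, J3=2, J4=12, J5=7
Average waiting = (17+0+2+12+7) / 5 = 38/5 = 7.60

7.60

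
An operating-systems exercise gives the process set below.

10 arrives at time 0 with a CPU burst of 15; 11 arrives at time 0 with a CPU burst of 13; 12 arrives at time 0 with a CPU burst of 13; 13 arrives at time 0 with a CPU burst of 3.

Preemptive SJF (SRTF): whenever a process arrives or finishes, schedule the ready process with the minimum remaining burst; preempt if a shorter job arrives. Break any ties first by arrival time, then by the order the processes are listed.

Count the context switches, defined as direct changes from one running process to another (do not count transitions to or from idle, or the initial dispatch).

3

Gantt: | 13 0-3 | 11 3-16 | 12 16-29 | 10 29-44 |
Completion: 10=44  11=16  12=29  13=3
Turnaround (C−A): 10=44  11=16  12=29  13=3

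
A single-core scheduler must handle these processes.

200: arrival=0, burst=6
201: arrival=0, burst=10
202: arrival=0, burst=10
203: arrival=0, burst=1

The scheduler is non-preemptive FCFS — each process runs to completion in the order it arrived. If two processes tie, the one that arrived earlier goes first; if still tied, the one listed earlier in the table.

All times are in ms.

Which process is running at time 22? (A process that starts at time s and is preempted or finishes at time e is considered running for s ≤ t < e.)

Schedule: | 200 0-6 | 201 6-16 | 202 16-26 | 203 26-27 |
Completion: 200=6  201=16  202=26  203=27

202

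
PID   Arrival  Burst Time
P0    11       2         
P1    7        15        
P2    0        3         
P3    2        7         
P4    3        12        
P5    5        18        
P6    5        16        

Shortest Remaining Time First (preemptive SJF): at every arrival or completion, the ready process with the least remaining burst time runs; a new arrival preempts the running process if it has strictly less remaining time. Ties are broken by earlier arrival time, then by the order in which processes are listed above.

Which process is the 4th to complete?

P4

Timeline: | P2 0-3 | P3 3-10 | P4 10-11 | P0 11-13 | P4 13-24 | P1 24-39 | P6 39-55 | P5 55-73 |
Completion: P0=13  P1=39  P2=3  P3=10  P4=24  P5=73  P6=55
Finish order: P2 → P3 → P0 → P4 → P1 → P6 → P5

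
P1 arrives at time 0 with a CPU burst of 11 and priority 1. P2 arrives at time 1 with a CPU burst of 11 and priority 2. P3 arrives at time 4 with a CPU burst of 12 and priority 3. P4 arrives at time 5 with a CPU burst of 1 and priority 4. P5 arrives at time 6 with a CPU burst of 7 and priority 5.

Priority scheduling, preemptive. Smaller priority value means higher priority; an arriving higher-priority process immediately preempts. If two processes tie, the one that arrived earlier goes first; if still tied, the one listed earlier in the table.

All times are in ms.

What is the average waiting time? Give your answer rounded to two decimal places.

17.20

Schedule: | P1 0-11 | P2 11-22 | P3 22-34 | P4 34-35 | P5 35-42 |
Completion: P1=11  P2=22  P3=34  P4=35  P5=42
Waiting times: P1=0, P2=10, P3=18, P4=29, P5=29
Average waiting = (0+10+18+29+29) / 5 = 86/5 = 17.20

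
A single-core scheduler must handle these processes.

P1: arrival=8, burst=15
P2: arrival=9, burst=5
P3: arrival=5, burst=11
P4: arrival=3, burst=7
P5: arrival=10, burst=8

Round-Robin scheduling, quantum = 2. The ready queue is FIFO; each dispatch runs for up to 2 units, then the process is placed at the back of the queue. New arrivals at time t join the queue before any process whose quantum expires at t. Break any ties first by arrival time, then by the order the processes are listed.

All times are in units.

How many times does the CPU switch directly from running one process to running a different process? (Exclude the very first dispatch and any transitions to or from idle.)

21

Schedule: | idle 0-3 | P4 3-5 | P3 5-7 | P4 7-9 | P3 9-11 | P1 11-13 | P2 13-15 | P4 15-17 | P5 17-19 | P3 19-21 | P1 21-23 | P2 23-25 | P4 25-26 | P5 26-28 | P3 28-30 | P1 30-32 | P2 32-33 | P5 33-35 | P3 35-37 | P1 37-39 | P5 39-41 | P3 41-42 | P1 42-49 |
Completion: P1=49  P2=33  P3=42  P4=26  P5=41
Turnaround (C−A): P1=41  P2=24  P3=37  P4=23  P5=31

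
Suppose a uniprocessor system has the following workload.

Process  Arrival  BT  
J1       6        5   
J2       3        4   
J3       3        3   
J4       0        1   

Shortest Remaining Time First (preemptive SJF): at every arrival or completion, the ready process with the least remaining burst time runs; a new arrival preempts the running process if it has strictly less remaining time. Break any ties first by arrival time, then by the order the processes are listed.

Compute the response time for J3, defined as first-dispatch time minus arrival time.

Schedule: | J4 0-1 | idle 1-3 | J3 3-6 | J2 6-10 | J1 10-15 |
Completion: J1=15  J2=10  J3=6  J4=1
Turnaround (C−A): J1=9  J2=7  J3=3  J4=1
Response(J3) = first start − arrival = 3 − 3 = 0

0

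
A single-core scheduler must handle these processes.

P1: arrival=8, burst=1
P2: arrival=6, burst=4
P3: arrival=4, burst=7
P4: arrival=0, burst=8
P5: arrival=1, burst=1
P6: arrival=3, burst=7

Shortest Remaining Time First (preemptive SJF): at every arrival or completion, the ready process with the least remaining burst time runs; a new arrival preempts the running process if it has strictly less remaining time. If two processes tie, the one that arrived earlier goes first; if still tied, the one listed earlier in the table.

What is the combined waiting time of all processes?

34

Timeline: | P4 0-1 | P5 1-2 | P4 2-9 | P1 9-10 | P2 10-14 | P6 14-21 | P3 21-28 |
Completion: P1=10  P2=14  P3=28  P4=9  P5=2  P6=21
Turnaround (C−A): P1=2  P2=8  P3=24  P4=9  P5=1  P6=18
Waiting = turnaround − burst: P1=1, P2=4, P3=17, P4=1, P5=0, P6=11
Total waiting = 1 + 4 + 17 + 1 + 0 + 11 = 34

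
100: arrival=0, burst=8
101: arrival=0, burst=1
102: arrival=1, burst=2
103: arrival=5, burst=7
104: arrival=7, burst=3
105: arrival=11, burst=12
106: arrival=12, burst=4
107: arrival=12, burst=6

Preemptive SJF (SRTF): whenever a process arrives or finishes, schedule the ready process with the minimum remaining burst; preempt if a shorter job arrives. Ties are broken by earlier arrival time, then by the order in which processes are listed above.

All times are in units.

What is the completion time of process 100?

14

Timeline: | 101 0-1 | 102 1-3 | 100 3-7 | 104 7-10 | 100 10-14 | 106 14-18 | 107 18-24 | 103 24-31 | 105 31-43 |
Completion: 100=14  101=1  102=3  103=31  104=10  105=43  106=18  107=24
Turnaround (C−A): 100=14  101=1  102=2  103=26  104=3  105=32  106=6  107=12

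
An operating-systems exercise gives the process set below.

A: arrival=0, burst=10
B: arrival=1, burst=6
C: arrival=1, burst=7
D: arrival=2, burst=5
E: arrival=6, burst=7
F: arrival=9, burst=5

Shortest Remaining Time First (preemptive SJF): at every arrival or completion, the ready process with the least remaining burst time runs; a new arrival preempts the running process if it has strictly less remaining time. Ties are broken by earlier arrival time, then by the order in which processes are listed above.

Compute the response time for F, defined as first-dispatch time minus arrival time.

3

Gantt: | A 0-1 | B 1-7 | D 7-12 | F 12-17 | C 17-24 | E 24-31 | A 31-40 |
Completion: A=40  B=7  C=24  D=12  E=31  F=17
Response(F) = first start − arrival = 12 − 9 = 3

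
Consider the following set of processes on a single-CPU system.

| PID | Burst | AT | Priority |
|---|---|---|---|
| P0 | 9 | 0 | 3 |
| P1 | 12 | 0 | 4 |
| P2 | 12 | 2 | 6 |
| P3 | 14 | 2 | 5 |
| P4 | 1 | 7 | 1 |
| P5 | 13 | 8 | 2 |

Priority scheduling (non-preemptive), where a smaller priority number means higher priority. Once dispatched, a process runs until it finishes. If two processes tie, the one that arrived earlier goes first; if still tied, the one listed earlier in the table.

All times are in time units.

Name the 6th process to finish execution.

Timeline: | P0 0-9 | P4 9-10 | P5 10-23 | P1 23-35 | P3 35-49 | P2 49-61 |
Completion: P0=9  P1=35  P2=61  P3=49  P4=10  P5=23
Turnaround (C−A): P0=9  P1=35  P2=59  P3=47  P4=3  P5=15
Finish order: P0 → P4 → P5 → P1 → P3 → P2

P2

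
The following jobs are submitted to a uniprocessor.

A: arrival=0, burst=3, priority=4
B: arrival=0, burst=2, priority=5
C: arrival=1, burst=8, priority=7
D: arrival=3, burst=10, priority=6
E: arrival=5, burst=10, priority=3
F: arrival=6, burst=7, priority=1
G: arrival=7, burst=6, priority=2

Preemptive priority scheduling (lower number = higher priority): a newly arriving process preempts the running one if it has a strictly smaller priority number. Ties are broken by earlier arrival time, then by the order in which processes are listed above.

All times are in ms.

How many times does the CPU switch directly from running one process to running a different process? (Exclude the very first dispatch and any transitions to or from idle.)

Gantt: | A 0-3 | B 3-5 | E 5-6 | F 6-13 | G 13-19 | E 19-28 | D 28-38 | C 38-46 |
Completion: A=3  B=5  C=46  D=38  E=28  F=13  G=19

7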